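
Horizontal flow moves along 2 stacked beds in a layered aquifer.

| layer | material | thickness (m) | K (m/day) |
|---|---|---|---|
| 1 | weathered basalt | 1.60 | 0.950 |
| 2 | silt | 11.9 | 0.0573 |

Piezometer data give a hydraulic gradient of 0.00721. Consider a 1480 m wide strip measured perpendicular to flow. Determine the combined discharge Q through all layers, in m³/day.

Flow is parallel to layering, so each bed carries its own Darcy discharge and the transmissivities add.
Σ(K_i·b_i) = 0.950×1.60 + 0.0573×11.9 = 2.202 m²/day.
Hydraulic gradient i = 0.00721.
Q = Σ(K_i·b_i) · W · i = 2.202 × 1480 × 0.007210 = 23.50 m³/day.

23.5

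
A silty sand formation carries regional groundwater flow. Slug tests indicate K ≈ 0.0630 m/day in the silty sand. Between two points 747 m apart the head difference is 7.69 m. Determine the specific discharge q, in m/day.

Hydraulic gradient i = Δh / L = 7.69 / 747 = 0.01029.
Specific discharge q = K · i = 0.06300 × 0.01029 = 0.0006486 m/day.

0.000649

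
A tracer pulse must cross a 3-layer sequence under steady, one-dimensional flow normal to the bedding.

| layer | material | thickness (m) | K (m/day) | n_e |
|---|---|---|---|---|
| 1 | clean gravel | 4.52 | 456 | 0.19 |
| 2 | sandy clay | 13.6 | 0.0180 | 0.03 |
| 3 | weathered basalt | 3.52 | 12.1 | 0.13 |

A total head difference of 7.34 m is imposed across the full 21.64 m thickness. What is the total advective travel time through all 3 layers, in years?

With flow normal to the layers, continuity requires the same specific discharge q through every layer.
Σ(b_i/K_i) = 4.52/456 + 13.6/0.0180 + 3.52/12.1 = 755.9 d.
q = Δh / Σ(b_i/K_i) = 7.34 / 755.9 = 0.009711 m/day.
In each layer the seepage velocity is v_i = q/n_i, so the layer transit time is t_i = b_i·n_i / q:
  layer 1 (clean gravel): t_1 = 4.52 × 0.19 / 0.009711 = 88.44 d
  layer 2 (sandy clay): t_2 = 13.6 × 0.03 / 0.009711 = 42.01 d
  layer 3 (weathered basalt): t_3 = 3.52 × 0.13 / 0.009711 = 47.12 d
Total t = Σ t_i = 177.6 days = 0.4862 years.

0.486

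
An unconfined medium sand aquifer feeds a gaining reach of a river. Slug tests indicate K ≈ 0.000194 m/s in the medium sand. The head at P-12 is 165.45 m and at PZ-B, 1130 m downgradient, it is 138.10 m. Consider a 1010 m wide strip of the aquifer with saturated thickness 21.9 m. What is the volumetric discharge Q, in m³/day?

8970

Convert K: 0.000194 m/s × 86400 = 16.76 m/day.
Cross-sectional area A = 1010 × 21.9 = 22119 m².
Hydraulic gradient i = (165.45 − 138.10) / 1130 = 27.35 / 1130 = 0.02420.
Darcy's law: Q = K · A · i = 16.76 × 22119 × 0.02420 = 8973 m³/day.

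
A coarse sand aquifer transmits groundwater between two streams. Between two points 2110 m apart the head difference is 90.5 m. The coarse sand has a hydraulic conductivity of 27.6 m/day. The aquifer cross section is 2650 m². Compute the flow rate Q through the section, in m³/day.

3140

Hydraulic gradient i = Δh / L = 90.5 / 2110 = 0.04289.
Darcy's law: Q = K · A · i = 27.60 × 2650 × 0.04289 = 3137 m³/day.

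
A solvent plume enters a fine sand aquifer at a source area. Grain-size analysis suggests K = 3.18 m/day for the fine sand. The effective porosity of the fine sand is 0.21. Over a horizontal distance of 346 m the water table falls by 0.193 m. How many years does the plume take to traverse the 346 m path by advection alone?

Hydraulic gradient i = Δh / L = 0.193 / 346 = 0.0005578.
Darcy flux q = K · i = 3.180 × 0.0005578 = 0.001774 m/day.
Seepage velocity v = q / n_e = 0.001774 / 0.21 = 0.008447 m/day.
Travel time t = L / v = 346 / 0.008447 = 40963 days = 112.1 years.

112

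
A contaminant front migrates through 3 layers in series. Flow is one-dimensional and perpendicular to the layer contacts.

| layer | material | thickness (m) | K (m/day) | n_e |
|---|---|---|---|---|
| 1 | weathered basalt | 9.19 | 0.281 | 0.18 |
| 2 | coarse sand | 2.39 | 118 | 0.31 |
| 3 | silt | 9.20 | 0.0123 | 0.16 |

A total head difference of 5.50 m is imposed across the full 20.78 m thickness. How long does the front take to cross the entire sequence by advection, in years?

With flow normal to the layers, continuity requires the same specific discharge q through every layer.
Σ(b_i/K_i) = 9.19/0.281 + 2.39/118 + 9.20/0.0123 = 780.7 d.
q = Δh / Σ(b_i/K_i) = 5.50 / 780.7 = 0.007045 m/day.
In each layer the seepage velocity is v_i = q/n_i, so the layer transit time is t_i = b_i·n_i / q:
  layer 1 (weathered basalt): t_1 = 9.19 × 0.18 / 0.007045 = 234.8 d
  layer 2 (coarse sand): t_2 = 2.39 × 0.31 / 0.007045 = 105.2 d
  layer 3 (silt): t_3 = 9.20 × 0.16 / 0.007045 = 208.9 d
Total t = Σ t_i = 548.9 days = 1.503 years.

1.50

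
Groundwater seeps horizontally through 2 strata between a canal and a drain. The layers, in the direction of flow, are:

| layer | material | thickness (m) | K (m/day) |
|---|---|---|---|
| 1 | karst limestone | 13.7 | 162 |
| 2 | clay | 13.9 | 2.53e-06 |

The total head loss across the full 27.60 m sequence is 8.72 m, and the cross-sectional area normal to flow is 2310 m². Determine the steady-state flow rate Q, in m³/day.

0.00367

Flow is perpendicular to layering, so the layers act in series and the equivalent K is the thickness-weighted harmonic mean.
Total thickness L = 13.7 + 13.9 = 27.60 m.
Σ(b_i/K_i) = 13.7/162 + 13.9/2.53e-06 = 5.494e+06 d.
K_eq = L / Σ(b_i/K_i) = 27.60 / 5.494e+06 = 5.024e-06 m/day.
Q = K_eq · A · (Δh/L) = 5.024e-06 × 2310 × (8.72/27.60) = 0.003666 m³/day.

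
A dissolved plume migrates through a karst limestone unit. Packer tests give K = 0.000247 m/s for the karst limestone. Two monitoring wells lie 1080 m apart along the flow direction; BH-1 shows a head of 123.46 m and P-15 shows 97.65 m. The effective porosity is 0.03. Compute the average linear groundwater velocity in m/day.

17.0

Convert K: 0.000247 m/s × 86400 = 21.34 m/day.
Hydraulic gradient i = (123.46 − 97.65) / 1080 = 25.81 / 1080 = 0.02390.
Darcy flux q = K · i = 21.34 × 0.02390 = 0.5100 m/day.
Seepage velocity v = q / n_e = 0.5100 / 0.03 = 17.00 m/day.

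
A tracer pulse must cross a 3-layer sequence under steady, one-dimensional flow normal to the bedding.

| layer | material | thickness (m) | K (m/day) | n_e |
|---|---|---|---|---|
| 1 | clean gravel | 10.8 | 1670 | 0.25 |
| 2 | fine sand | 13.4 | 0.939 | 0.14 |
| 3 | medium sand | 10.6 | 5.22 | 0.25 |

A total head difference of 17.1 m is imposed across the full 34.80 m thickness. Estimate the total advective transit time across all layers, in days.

6.89

With flow normal to the layers, continuity requires the same specific discharge q through every layer.
Σ(b_i/K_i) = 10.8/1670 + 13.4/0.939 + 10.6/5.22 = 16.31 d.
q = Δh / Σ(b_i/K_i) = 17.1 / 16.31 = 1.049 m/day.
In each layer the seepage velocity is v_i = q/n_i, so the layer transit time is t_i = b_i·n_i / q:
  layer 1 (clean gravel): t_1 = 10.8 × 0.25 / 1.049 = 2.575 d
  layer 2 (fine sand): t_2 = 13.4 × 0.14 / 1.049 = 1.789 d
  layer 3 (medium sand): t_3 = 10.6 × 0.25 / 1.049 = 2.527 d
Total t = Σ t_i = 6.891 days.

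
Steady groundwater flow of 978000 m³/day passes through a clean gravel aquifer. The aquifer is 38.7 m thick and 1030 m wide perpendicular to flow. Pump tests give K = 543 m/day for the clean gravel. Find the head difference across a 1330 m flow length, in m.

60.1

Cross-sectional area A = 1030 × 38.7 = 39861 m².
From Q = K·A·i, i = Q / (K·A) = 978000 / (543.0 × 39861) = 0.04518.
Head loss Δh = i · L = 0.04518 × 1330 = 60.10 m.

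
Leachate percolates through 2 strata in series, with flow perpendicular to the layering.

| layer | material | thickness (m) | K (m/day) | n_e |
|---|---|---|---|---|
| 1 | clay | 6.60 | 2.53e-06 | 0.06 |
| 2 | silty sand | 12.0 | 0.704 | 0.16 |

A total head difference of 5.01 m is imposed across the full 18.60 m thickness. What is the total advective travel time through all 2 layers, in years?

With flow normal to the layers, continuity requires the same specific discharge q through every layer.
Σ(b_i/K_i) = 6.60/2.53e-06 + 12.0/0.704 = 2.609e+06 d.
q = Δh / Σ(b_i/K_i) = 5.01 / 2.609e+06 = 1.920e-06 m/day.
In each layer the seepage velocity is v_i = q/n_i, so the layer transit time is t_i = b_i·n_i / q:
  layer 1 (clay): t_1 = 6.60 × 0.06 / 1.920e-06 = 2.062e+05 d
  layer 2 (silty sand): t_2 = 12.0 × 0.16 / 1.920e-06 = 9.997e+05 d
Total t = Σ t_i = 1.206e+06 days = 3302 years.

3300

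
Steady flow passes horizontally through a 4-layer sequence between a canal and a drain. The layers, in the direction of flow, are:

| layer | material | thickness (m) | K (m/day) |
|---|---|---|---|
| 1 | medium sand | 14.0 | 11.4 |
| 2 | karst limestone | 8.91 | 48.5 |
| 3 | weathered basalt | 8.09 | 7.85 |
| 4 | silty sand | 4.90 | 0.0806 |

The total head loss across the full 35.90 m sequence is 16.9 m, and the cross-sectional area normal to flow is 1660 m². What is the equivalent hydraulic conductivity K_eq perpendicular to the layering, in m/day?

Flow is perpendicular to layering, so the layers act in series and the equivalent K is the thickness-weighted harmonic mean.
Total thickness L = 14.0 + 8.91 + 8.09 + 4.90 = 35.90 m.
Σ(b_i/K_i) = 14.0/11.4 + 8.91/48.5 + 8.09/7.85 + 4.90/0.0806 = 63.24 d.
K_eq = L / Σ(b_i/K_i) = 35.90 / 63.24 = 0.5677 m/day.

0.568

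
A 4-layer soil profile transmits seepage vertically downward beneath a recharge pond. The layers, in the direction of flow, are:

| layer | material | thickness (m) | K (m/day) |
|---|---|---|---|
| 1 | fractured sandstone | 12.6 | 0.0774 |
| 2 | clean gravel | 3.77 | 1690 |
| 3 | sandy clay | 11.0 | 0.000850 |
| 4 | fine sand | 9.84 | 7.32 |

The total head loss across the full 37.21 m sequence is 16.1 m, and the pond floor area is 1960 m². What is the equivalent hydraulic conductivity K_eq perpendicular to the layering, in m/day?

0.00284

Flow is perpendicular to layering, so the layers act in series and the equivalent K is the thickness-weighted harmonic mean.
Total thickness L = 12.6 + 3.77 + 11.0 + 9.84 = 37.21 m.
Σ(b_i/K_i) = 12.6/0.0774 + 3.77/1690 + 11.0/0.000850 + 9.84/7.32 = 13105 d.
K_eq = L / Σ(b_i/K_i) = 37.21 / 13105 = 0.002839 m/day.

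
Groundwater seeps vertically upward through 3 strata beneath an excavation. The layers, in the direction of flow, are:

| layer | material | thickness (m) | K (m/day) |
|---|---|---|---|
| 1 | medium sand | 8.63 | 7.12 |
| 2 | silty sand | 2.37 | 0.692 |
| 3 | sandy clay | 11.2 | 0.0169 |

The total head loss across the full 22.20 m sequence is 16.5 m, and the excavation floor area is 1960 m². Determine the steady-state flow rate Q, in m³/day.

48.5

Flow is perpendicular to layering, so the layers act in series and the equivalent K is the thickness-weighted harmonic mean.
Total thickness L = 8.63 + 2.37 + 11.2 = 22.20 m.
Σ(b_i/K_i) = 8.63/7.12 + 2.37/0.692 + 11.2/0.0169 = 667.4 d.
K_eq = L / Σ(b_i/K_i) = 22.20 / 667.4 = 0.03327 m/day.
Q = K_eq · A · (Δh/L) = 0.03327 × 1960 × (16.5/22.20) = 48.46 m³/day.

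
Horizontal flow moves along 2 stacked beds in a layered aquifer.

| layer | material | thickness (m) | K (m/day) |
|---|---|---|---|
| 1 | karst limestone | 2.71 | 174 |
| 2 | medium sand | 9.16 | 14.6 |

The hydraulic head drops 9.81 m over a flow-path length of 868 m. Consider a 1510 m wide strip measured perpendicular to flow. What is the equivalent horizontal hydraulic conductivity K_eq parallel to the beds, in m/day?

Flow is parallel to layering, so each bed carries its own Darcy discharge and the transmissivities add.
Σ(K_i·b_i) = 174×2.71 + 14.6×9.16 = 605.3 m²/day.
Total thickness b = 11.87 m, so K_eq = Σ(K_i·b_i)/b = 50.99 m/day.

51.0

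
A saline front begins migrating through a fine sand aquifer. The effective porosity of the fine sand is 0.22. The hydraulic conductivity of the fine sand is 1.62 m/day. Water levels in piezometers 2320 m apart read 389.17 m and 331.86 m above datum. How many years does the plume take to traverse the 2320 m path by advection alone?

34.9

Hydraulic gradient i = (389.17 − 331.86) / 2320 = 57.31 / 2320 = 0.02470.
Darcy flux q = K · i = 1.620 × 0.02470 = 0.04002 m/day.
Seepage velocity v = q / n_e = 0.04002 / 0.22 = 0.1819 m/day.
Travel time t = L / v = 2320 / 0.1819 = 12754 days = 34.92 years.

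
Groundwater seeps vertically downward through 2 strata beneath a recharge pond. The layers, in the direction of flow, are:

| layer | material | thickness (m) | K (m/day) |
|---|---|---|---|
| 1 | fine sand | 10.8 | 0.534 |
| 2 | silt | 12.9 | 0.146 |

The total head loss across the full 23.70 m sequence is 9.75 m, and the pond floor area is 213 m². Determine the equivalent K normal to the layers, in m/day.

0.218

Flow is perpendicular to layering, so the layers act in series and the equivalent K is the thickness-weighted harmonic mean.
Total thickness L = 10.8 + 12.9 = 23.70 m.
Σ(b_i/K_i) = 10.8/0.534 + 12.9/0.146 = 108.6 d.
K_eq = L / Σ(b_i/K_i) = 23.70 / 108.6 = 0.2183 m/day.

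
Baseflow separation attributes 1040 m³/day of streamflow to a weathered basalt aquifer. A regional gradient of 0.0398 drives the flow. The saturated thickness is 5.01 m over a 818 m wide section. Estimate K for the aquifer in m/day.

Cross-sectional area A = 818 × 5.01 = 4098 m².
Hydraulic gradient i = 0.0398.
From Q = K·A·i, K = Q / (A·i) = 1040 / (4098 × 0.03980) = 6.376 m/day.

6.38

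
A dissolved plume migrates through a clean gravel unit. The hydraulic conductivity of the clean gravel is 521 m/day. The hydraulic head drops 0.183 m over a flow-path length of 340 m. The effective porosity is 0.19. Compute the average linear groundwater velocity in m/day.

1.48

Hydraulic gradient i = Δh / L = 0.183 / 340 = 0.0005382.
Darcy flux q = K · i = 521.0 × 0.0005382 = 0.2804 m/day.
Seepage velocity v = q / n_e = 0.2804 / 0.19 = 1.476 m/day.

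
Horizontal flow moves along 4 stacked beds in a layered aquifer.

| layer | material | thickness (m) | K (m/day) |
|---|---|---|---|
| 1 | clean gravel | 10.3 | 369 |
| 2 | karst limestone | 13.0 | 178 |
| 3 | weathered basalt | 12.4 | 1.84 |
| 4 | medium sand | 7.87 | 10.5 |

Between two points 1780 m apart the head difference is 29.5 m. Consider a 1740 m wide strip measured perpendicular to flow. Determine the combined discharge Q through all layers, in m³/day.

Flow is parallel to layering, so each bed carries its own Darcy discharge and the transmissivities add.
Σ(K_i·b_i) = 369×10.3 + 178×13.0 + 1.84×12.4 + 10.5×7.87 = 6220 m²/day.
Hydraulic gradient i = Δh / L = 29.5 / 1780 = 0.01657.
Q = Σ(K_i·b_i) · W · i = 6220 × 1740 × 0.01657 = 1.794e+05 m³/day.

179000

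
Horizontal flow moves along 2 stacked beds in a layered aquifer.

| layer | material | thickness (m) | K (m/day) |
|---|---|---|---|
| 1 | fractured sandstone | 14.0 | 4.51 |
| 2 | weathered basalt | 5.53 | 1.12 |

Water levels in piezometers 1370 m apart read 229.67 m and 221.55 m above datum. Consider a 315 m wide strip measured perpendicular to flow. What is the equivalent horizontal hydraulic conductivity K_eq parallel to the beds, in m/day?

3.55

Flow is parallel to layering, so each bed carries its own Darcy discharge and the transmissivities add.
Σ(K_i·b_i) = 4.51×14.0 + 1.12×5.53 = 69.33 m²/day.
Total thickness b = 19.53 m, so K_eq = Σ(K_i·b_i)/b = 3.550 m/day.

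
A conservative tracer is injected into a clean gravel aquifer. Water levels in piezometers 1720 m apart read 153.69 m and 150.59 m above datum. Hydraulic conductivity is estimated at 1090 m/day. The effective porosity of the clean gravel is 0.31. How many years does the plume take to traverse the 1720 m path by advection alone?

Hydraulic gradient i = (153.69 − 150.59) / 1720 = 3.1 / 1720 = 0.001802.
Darcy flux q = K · i = 1090 × 0.001802 = 1.965 m/day.
Seepage velocity v = q / n_e = 1.965 / 0.31 = 6.337 m/day.
Travel time t = L / v = 1720 / 6.337 = 271.4 days = 0.7431 years.

0.743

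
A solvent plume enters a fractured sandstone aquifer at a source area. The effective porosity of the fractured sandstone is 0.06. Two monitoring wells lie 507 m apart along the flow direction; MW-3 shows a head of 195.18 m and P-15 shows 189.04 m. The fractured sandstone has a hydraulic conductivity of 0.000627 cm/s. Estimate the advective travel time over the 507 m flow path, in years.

12.7

Convert K: 0.000627 cm/s × 864 = 0.5417 m/day.
Hydraulic gradient i = (195.18 − 189.04) / 507 = 6.14 / 507 = 0.01211.
Darcy flux q = K · i = 0.5417 × 0.01211 = 0.006561 m/day.
Seepage velocity v = q / n_e = 0.006561 / 0.06 = 0.1093 m/day.
Travel time t = L / v = 507 / 0.1093 = 4637 days = 12.69 years.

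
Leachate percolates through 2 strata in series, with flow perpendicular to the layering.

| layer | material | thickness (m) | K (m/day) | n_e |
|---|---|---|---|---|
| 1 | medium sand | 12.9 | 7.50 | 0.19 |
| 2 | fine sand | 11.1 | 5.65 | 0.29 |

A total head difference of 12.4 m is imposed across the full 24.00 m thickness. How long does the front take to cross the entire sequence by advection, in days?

With flow normal to the layers, continuity requires the same specific discharge q through every layer.
Σ(b_i/K_i) = 12.9/7.50 + 11.1/5.65 = 3.685 d.
q = Δh / Σ(b_i/K_i) = 12.4 / 3.685 = 3.365 m/day.
In each layer the seepage velocity is v_i = q/n_i, so the layer transit time is t_i = b_i·n_i / q:
  layer 1 (medium sand): t_1 = 12.9 × 0.19 / 3.365 = 0.7283 d
  layer 2 (fine sand): t_2 = 11.1 × 0.29 / 3.365 = 0.9565 d
Total t = Σ t_i = 1.685 days.

1.68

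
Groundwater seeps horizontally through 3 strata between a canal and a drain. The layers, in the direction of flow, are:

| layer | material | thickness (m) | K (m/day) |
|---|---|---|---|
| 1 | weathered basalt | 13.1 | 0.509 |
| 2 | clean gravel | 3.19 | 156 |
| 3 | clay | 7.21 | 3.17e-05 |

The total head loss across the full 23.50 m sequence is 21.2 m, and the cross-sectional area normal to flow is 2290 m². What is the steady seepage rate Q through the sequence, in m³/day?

0.213

Flow is perpendicular to layering, so the layers act in series and the equivalent K is the thickness-weighted harmonic mean.
Total thickness L = 13.1 + 3.19 + 7.21 = 23.50 m.
Σ(b_i/K_i) = 13.1/0.509 + 3.19/156 + 7.21/3.17e-05 = 2.275e+05 d.
K_eq = L / Σ(b_i/K_i) = 23.50 / 2.275e+05 = 0.0001033 m/day.
Q = K_eq · A · (Δh/L) = 0.0001033 × 2290 × (21.2/23.50) = 0.2134 m³/day.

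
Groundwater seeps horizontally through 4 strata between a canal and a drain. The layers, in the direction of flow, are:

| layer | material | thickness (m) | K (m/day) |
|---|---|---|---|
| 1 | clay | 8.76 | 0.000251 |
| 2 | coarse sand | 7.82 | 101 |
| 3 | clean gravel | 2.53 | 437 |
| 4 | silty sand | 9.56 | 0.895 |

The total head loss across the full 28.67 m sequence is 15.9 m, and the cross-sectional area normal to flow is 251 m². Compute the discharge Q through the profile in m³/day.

0.114

Flow is perpendicular to layering, so the layers act in series and the equivalent K is the thickness-weighted harmonic mean.
Total thickness L = 8.76 + 7.82 + 2.53 + 9.56 = 28.67 m.
Σ(b_i/K_i) = 8.76/0.000251 + 7.82/101 + 2.53/437 + 9.56/0.895 = 34911 d.
K_eq = L / Σ(b_i/K_i) = 28.67 / 34911 = 0.0008212 m/day.
Q = K_eq · A · (Δh/L) = 0.0008212 × 251 × (15.9/28.67) = 0.1143 m³/day.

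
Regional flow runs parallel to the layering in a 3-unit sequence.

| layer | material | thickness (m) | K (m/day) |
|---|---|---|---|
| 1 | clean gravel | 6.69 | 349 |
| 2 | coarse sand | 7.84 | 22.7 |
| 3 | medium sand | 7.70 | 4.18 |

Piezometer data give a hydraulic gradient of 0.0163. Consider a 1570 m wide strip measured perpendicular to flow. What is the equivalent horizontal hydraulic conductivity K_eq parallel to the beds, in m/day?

114

Flow is parallel to layering, so each bed carries its own Darcy discharge and the transmissivities add.
Σ(K_i·b_i) = 349×6.69 + 22.7×7.84 + 4.18×7.70 = 2545 m²/day.
Total thickness b = 22.23 m, so K_eq = Σ(K_i·b_i)/b = 114.5 m/day.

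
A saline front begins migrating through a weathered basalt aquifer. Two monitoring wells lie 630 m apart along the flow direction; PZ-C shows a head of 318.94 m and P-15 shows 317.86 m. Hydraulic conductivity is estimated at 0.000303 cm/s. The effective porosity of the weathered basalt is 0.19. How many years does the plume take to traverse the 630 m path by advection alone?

Convert K: 0.000303 cm/s × 864 = 0.2618 m/day.
Hydraulic gradient i = (318.94 − 317.86) / 630 = 1.08 / 630 = 0.001714.
Darcy flux q = K · i = 0.2618 × 0.001714 = 0.0004488 m/day.
Seepage velocity v = q / n_e = 0.0004488 / 0.19 = 0.002362 m/day.
Travel time t = L / v = 630 / 0.002362 = 2.667e+05 days = 730.2 years.

730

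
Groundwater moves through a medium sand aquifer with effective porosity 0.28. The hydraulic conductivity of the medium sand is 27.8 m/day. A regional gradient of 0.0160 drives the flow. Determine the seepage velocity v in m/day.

1.59

Hydraulic gradient i = 0.0160.
Darcy flux q = K · i = 27.80 × 0.01600 = 0.4448 m/day.
Seepage velocity v = q / n_e = 0.4448 / 0.28 = 1.589 m/day.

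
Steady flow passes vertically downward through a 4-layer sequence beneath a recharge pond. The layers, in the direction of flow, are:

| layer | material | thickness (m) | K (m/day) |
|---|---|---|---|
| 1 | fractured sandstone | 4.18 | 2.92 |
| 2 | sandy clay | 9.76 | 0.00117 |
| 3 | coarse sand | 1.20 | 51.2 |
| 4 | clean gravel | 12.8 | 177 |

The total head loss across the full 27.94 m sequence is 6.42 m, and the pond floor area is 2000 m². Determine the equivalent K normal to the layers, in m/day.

0.00335

Flow is perpendicular to layering, so the layers act in series and the equivalent K is the thickness-weighted harmonic mean.
Total thickness L = 4.18 + 9.76 + 1.20 + 12.8 = 27.94 m.
Σ(b_i/K_i) = 4.18/2.92 + 9.76/0.00117 + 1.20/51.2 + 12.8/177 = 8343 d.
K_eq = L / Σ(b_i/K_i) = 27.94 / 8343 = 0.003349 m/day.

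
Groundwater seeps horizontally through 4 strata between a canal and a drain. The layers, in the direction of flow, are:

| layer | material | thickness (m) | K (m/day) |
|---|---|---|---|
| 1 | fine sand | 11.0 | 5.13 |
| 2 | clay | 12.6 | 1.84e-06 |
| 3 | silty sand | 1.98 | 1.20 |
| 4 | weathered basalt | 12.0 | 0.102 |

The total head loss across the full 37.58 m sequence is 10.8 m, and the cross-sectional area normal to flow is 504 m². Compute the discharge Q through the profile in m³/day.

Flow is perpendicular to layering, so the layers act in series and the equivalent K is the thickness-weighted harmonic mean.
Total thickness L = 11.0 + 12.6 + 1.98 + 12.0 = 37.58 m.
Σ(b_i/K_i) = 11.0/5.13 + 12.6/1.84e-06 + 1.98/1.20 + 12.0/0.102 = 6.848e+06 d.
K_eq = L / Σ(b_i/K_i) = 37.58 / 6.848e+06 = 5.488e-06 m/day.
Q = K_eq · A · (Δh/L) = 5.488e-06 × 504 × (10.8/37.58) = 0.0007949 m³/day.

0.000795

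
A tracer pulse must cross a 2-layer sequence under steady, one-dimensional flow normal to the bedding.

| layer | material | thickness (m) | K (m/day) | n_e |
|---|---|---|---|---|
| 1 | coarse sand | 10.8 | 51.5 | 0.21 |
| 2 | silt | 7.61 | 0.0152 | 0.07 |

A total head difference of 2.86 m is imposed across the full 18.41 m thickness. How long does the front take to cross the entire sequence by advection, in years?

1.34

With flow normal to the layers, continuity requires the same specific discharge q through every layer.
Σ(b_i/K_i) = 10.8/51.5 + 7.61/0.0152 = 500.9 d.
q = Δh / Σ(b_i/K_i) = 2.86 / 500.9 = 0.005710 m/day.
In each layer the seepage velocity is v_i = q/n_i, so the layer transit time is t_i = b_i·n_i / q:
  layer 1 (coarse sand): t_1 = 10.8 × 0.21 / 0.005710 = 397.2 d
  layer 2 (silt): t_2 = 7.61 × 0.07 / 0.005710 = 93.29 d
Total t = Σ t_i = 490.5 days = 1.343 years.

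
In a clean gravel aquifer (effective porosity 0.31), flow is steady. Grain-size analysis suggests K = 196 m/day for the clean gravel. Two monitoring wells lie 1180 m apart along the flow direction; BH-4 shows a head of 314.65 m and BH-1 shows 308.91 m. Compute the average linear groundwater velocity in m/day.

3.08

Hydraulic gradient i = (314.65 − 308.91) / 1180 = 5.74 / 1180 = 0.004864.
Darcy flux q = K · i = 196.0 × 0.004864 = 0.9534 m/day.
Seepage velocity v = q / n_e = 0.9534 / 0.31 = 3.076 m/day.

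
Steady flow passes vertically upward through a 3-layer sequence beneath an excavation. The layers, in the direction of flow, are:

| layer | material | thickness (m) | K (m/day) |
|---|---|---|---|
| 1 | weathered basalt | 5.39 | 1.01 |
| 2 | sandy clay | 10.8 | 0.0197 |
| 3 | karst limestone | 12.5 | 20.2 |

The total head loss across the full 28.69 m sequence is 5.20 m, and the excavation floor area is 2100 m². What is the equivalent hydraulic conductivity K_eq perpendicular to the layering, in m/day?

0.0518

Flow is perpendicular to layering, so the layers act in series and the equivalent K is the thickness-weighted harmonic mean.
Total thickness L = 5.39 + 10.8 + 12.5 = 28.69 m.
Σ(b_i/K_i) = 5.39/1.01 + 10.8/0.0197 + 12.5/20.2 = 554.2 d.
K_eq = L / Σ(b_i/K_i) = 28.69 / 554.2 = 0.05177 m/day.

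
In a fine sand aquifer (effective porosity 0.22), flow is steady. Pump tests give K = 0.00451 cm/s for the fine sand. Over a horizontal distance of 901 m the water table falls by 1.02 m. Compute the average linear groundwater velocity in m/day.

Convert K: 0.00451 cm/s × 864 = 3.897 m/day.
Hydraulic gradient i = Δh / L = 1.02 / 901 = 0.001132.
Darcy flux q = K · i = 3.897 × 0.001132 = 0.004411 m/day.
Seepage velocity v = q / n_e = 0.004411 / 0.22 = 0.02005 m/day.

0.0201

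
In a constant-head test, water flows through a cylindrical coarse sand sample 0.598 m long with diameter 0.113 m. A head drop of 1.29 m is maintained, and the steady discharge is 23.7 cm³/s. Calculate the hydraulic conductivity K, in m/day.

94.7

Cross-sectional area A = π·(d/2)² = π × (0.113/2)² = 0.01003 m².
Convert discharge: 23.7 cm³/s = 2.370e-05 m³/s.
Darcy's law rearranged: K = Q·L / (A·Δh) = 2.370e-05 × 0.598 / (0.01003 × 1.29) = 0.001096 m/s = 94.65 m/day.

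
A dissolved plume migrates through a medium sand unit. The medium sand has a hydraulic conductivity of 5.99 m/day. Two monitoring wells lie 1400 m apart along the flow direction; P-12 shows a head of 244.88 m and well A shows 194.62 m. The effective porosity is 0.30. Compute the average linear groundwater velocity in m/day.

Hydraulic gradient i = (244.88 − 194.62) / 1400 = 50.26 / 1400 = 0.03590.
Darcy flux q = K · i = 5.990 × 0.03590 = 0.2150 m/day.
Seepage velocity v = q / n_e = 0.2150 / 0.30 = 0.7168 m/day.

0.717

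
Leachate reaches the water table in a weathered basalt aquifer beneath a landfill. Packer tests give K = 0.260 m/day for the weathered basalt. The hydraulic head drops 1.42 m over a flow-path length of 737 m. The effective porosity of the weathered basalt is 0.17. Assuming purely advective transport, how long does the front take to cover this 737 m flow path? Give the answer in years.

Hydraulic gradient i = Δh / L = 1.42 / 737 = 0.001927.
Darcy flux q = K · i = 0.2600 × 0.001927 = 0.0005009 m/day.
Seepage velocity v = q / n_e = 0.0005009 / 0.17 = 0.002947 m/day.
Travel time t = L / v = 737 / 0.002947 = 2.501e+05 days = 684.7 years.

685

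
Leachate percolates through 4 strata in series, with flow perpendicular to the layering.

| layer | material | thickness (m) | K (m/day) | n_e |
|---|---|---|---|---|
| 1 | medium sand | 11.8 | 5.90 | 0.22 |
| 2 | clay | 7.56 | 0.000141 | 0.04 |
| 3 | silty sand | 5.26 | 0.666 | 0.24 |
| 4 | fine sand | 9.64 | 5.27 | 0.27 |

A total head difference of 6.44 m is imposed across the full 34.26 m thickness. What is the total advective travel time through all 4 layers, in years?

With flow normal to the layers, continuity requires the same specific discharge q through every layer.
Σ(b_i/K_i) = 11.8/5.90 + 7.56/0.000141 + 5.26/0.666 + 9.64/5.27 = 53629 d.
q = Δh / Σ(b_i/K_i) = 6.44 / 53629 = 0.0001201 m/day.
In each layer the seepage velocity is v_i = q/n_i, so the layer transit time is t_i = b_i·n_i / q:
  layer 1 (medium sand): t_1 = 11.8 × 0.22 / 0.0001201 = 21618 d
  layer 2 (clay): t_2 = 7.56 × 0.04 / 0.0001201 = 2518 d
  layer 3 (silty sand): t_3 = 5.26 × 0.24 / 0.0001201 = 10513 d
  layer 4 (fine sand): t_4 = 9.64 × 0.27 / 0.0001201 = 21675 d
Total t = Σ t_i = 56324 days = 154.2 years.

154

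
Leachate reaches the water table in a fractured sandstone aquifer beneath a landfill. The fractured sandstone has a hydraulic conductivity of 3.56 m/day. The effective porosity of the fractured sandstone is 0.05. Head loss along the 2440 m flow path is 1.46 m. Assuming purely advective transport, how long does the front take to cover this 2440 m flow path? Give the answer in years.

157

Hydraulic gradient i = Δh / L = 1.46 / 2440 = 0.0005984.
Darcy flux q = K · i = 3.560 × 0.0005984 = 0.002130 m/day.
Seepage velocity v = q / n_e = 0.002130 / 0.05 = 0.04260 m/day.
Travel time t = L / v = 2440 / 0.04260 = 57273 days = 156.8 years.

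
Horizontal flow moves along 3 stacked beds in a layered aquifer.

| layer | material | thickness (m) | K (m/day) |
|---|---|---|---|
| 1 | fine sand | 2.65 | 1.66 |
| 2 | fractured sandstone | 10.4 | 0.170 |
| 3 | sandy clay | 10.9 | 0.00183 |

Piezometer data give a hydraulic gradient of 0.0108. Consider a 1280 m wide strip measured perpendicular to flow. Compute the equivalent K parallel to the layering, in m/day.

Flow is parallel to layering, so each bed carries its own Darcy discharge and the transmissivities add.
Σ(K_i·b_i) = 1.66×2.65 + 0.170×10.4 + 0.00183×10.9 = 6.187 m²/day.
Total thickness b = 23.95 m, so K_eq = Σ(K_i·b_i)/b = 0.2583 m/day.

0.258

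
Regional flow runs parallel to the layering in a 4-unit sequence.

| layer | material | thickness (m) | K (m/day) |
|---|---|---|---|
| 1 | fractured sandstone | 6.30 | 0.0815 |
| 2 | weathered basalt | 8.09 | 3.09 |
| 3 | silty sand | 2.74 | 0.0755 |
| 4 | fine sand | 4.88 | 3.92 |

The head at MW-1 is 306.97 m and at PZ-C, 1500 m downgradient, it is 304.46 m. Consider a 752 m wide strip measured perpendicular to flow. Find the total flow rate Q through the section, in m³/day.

56.4

Flow is parallel to layering, so each bed carries its own Darcy discharge and the transmissivities add.
Σ(K_i·b_i) = 0.0815×6.30 + 3.09×8.09 + 0.0755×2.74 + 3.92×4.88 = 44.85 m²/day.
Hydraulic gradient i = (306.97 − 304.46) / 1500 = 2.51 / 1500 = 0.001673.
Q = Σ(K_i·b_i) · W · i = 44.85 × 752 × 0.001673 = 56.43 m³/day.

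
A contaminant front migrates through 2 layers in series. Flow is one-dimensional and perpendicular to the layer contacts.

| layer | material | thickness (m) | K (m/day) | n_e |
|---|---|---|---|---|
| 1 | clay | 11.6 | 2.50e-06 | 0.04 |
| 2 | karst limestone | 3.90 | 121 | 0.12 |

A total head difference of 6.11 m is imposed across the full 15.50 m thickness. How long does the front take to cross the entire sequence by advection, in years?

1940

With flow normal to the layers, continuity requires the same specific discharge q through every layer.
Σ(b_i/K_i) = 11.6/2.50e-06 + 3.90/121 = 4.640e+06 d.
q = Δh / Σ(b_i/K_i) = 6.11 / 4.640e+06 = 1.317e-06 m/day.
In each layer the seepage velocity is v_i = q/n_i, so the layer transit time is t_i = b_i·n_i / q:
  layer 1 (clay): t_1 = 11.6 × 0.04 / 1.317e-06 = 3.524e+05 d
  layer 2 (karst limestone): t_2 = 3.90 × 0.12 / 1.317e-06 = 3.554e+05 d
Total t = Σ t_i = 7.078e+05 days = 1938 years.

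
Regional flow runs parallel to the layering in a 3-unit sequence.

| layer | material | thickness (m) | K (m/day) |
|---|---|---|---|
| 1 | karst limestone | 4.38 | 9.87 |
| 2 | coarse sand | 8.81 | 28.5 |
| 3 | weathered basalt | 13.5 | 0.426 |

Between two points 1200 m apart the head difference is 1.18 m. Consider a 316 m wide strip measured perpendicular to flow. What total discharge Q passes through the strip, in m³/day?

Flow is parallel to layering, so each bed carries its own Darcy discharge and the transmissivities add.
Σ(K_i·b_i) = 9.87×4.38 + 28.5×8.81 + 0.426×13.5 = 300.1 m²/day.
Hydraulic gradient i = Δh / L = 1.18 / 1200 = 0.0009833.
Q = Σ(K_i·b_i) · W · i = 300.1 × 316 × 0.0009833 = 93.24 m³/day.

93.2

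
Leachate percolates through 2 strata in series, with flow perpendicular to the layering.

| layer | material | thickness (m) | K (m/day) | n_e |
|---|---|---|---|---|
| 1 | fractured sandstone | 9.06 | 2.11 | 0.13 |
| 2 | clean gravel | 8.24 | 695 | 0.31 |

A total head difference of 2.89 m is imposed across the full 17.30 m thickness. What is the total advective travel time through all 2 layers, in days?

5.56

With flow normal to the layers, continuity requires the same specific discharge q through every layer.
Σ(b_i/K_i) = 9.06/2.11 + 8.24/695 = 4.306 d.
q = Δh / Σ(b_i/K_i) = 2.89 / 4.306 = 0.6712 m/day.
In each layer the seepage velocity is v_i = q/n_i, so the layer transit time is t_i = b_i·n_i / q:
  layer 1 (fractured sandstone): t_1 = 9.06 × 0.13 / 0.6712 = 1.755 d
  layer 2 (clean gravel): t_2 = 8.24 × 0.31 / 0.6712 = 3.806 d
Total t = Σ t_i = 5.560 days.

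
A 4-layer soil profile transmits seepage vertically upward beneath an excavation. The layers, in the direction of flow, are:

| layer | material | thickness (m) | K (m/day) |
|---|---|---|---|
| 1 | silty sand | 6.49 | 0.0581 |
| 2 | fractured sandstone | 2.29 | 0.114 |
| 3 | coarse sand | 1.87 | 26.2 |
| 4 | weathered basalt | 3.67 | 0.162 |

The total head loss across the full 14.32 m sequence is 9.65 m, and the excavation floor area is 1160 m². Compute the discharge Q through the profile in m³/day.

72.4

Flow is perpendicular to layering, so the layers act in series and the equivalent K is the thickness-weighted harmonic mean.
Total thickness L = 6.49 + 2.29 + 1.87 + 3.67 = 14.32 m.
Σ(b_i/K_i) = 6.49/0.0581 + 2.29/0.114 + 1.87/26.2 + 3.67/0.162 = 154.5 d.
K_eq = L / Σ(b_i/K_i) = 14.32 / 154.5 = 0.09268 m/day.
Q = K_eq · A · (Δh/L) = 0.09268 × 1160 × (9.65/14.32) = 72.44 m³/day.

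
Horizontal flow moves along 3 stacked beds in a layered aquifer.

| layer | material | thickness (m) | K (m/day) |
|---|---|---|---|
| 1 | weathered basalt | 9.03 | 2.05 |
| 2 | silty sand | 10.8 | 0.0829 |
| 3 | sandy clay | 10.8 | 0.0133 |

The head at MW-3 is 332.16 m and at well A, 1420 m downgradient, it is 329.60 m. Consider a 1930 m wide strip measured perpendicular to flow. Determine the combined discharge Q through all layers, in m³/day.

Flow is parallel to layering, so each bed carries its own Darcy discharge and the transmissivities add.
Σ(K_i·b_i) = 2.05×9.03 + 0.0829×10.8 + 0.0133×10.8 = 19.55 m²/day.
Hydraulic gradient i = (332.16 − 329.60) / 1420 = 2.56 / 1420 = 0.001803.
Q = Σ(K_i·b_i) · W · i = 19.55 × 1930 × 0.001803 = 68.02 m³/day.

68.0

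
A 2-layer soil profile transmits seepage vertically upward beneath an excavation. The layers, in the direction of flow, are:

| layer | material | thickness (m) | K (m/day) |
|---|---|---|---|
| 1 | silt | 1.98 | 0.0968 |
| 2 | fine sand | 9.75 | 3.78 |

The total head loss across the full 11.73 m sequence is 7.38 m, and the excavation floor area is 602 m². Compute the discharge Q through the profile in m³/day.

Flow is perpendicular to layering, so the layers act in series and the equivalent K is the thickness-weighted harmonic mean.
Total thickness L = 1.98 + 9.75 = 11.73 m.
Σ(b_i/K_i) = 1.98/0.0968 + 9.75/3.78 = 23.03 d.
K_eq = L / Σ(b_i/K_i) = 11.73 / 23.03 = 0.5092 m/day.
Q = K_eq · A · (Δh/L) = 0.5092 × 602 × (7.38/11.73) = 192.9 m³/day.

193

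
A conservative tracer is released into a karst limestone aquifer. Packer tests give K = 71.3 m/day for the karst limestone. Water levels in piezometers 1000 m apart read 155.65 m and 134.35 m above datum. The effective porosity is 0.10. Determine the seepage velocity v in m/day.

Hydraulic gradient i = (155.65 − 134.35) / 1000 = 21.3 / 1000 = 0.02130.
Darcy flux q = K · i = 71.30 × 0.02130 = 1.519 m/day.
Seepage velocity v = q / n_e = 1.519 / 0.10 = 15.19 m/day.

15.2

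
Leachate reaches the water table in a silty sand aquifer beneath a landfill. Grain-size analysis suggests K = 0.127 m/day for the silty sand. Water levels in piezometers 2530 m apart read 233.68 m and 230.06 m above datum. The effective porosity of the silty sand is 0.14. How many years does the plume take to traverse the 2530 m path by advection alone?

Hydraulic gradient i = (233.68 − 230.06) / 2530 = 3.62 / 2530 = 0.001431.
Darcy flux q = K · i = 0.1270 × 0.001431 = 0.0001817 m/day.
Seepage velocity v = q / n_e = 0.0001817 / 0.14 = 0.001298 m/day.
Travel time t = L / v = 2530 / 0.001298 = 1.949e+06 days = 5337 years.

5340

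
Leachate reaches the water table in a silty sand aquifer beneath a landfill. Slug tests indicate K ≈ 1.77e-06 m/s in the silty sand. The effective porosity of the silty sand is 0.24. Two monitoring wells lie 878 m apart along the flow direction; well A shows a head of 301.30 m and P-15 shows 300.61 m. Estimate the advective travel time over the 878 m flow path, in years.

4800

Convert K: 1.77e-06 m/s × 86400 = 0.1529 m/day.
Hydraulic gradient i = (301.30 − 300.61) / 878 = 0.69 / 878 = 0.0007859.
Darcy flux q = K · i = 0.1529 × 0.0007859 = 0.0001202 m/day.
Seepage velocity v = q / n_e = 0.0001202 / 0.24 = 0.0005008 m/day.
Travel time t = L / v = 878 / 0.0005008 = 1.753e+06 days = 4800 years.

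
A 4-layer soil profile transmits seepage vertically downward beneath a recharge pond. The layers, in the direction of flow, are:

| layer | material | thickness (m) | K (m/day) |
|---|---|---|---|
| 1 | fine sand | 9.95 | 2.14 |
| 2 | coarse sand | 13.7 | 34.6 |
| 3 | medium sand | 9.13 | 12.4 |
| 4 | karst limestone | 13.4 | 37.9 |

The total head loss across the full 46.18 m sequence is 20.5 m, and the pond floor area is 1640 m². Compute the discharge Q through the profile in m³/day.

Flow is perpendicular to layering, so the layers act in series and the equivalent K is the thickness-weighted harmonic mean.
Total thickness L = 9.95 + 13.7 + 9.13 + 13.4 = 46.18 m.
Σ(b_i/K_i) = 9.95/2.14 + 13.7/34.6 + 9.13/12.4 + 13.4/37.9 = 6.135 d.
K_eq = L / Σ(b_i/K_i) = 46.18 / 6.135 = 7.527 m/day.
Q = K_eq · A · (Δh/L) = 7.527 × 1640 × (20.5/46.18) = 5480 m³/day.

5480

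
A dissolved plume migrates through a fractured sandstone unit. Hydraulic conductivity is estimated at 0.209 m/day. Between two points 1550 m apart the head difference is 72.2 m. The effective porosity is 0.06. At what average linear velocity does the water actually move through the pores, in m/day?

Hydraulic gradient i = Δh / L = 72.2 / 1550 = 0.04658.
Darcy flux q = K · i = 0.2090 × 0.04658 = 0.009735 m/day.
Seepage velocity v = q / n_e = 0.009735 / 0.06 = 0.1623 m/day.

0.162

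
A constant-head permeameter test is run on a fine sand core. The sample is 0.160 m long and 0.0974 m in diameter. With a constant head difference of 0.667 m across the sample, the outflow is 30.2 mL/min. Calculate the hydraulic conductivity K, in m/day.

1.40

Cross-sectional area A = π·(d/2)² = π × (0.0974/2)² = 0.007451 m².
Convert discharge: 30.2 mL/min = 5.033e-07 m³/s.
Darcy's law rearranged: K = Q·L / (A·Δh) = 5.033e-07 × 0.160 / (0.007451 × 0.667) = 1.620e-05 m/s = 1.400 m/day.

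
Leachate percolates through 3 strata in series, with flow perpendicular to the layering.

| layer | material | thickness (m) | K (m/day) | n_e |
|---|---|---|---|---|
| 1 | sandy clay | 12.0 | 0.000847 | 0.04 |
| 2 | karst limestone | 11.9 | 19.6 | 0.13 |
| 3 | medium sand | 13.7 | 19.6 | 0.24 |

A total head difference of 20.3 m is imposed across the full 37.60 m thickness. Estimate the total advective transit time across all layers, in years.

With flow normal to the layers, continuity requires the same specific discharge q through every layer.
Σ(b_i/K_i) = 12.0/0.000847 + 11.9/19.6 + 13.7/19.6 = 14169 d.
q = Δh / Σ(b_i/K_i) = 20.3 / 14169 = 0.001433 m/day.
In each layer the seepage velocity is v_i = q/n_i, so the layer transit time is t_i = b_i·n_i / q:
  layer 1 (sandy clay): t_1 = 12.0 × 0.04 / 0.001433 = 335.0 d
  layer 2 (karst limestone): t_2 = 11.9 × 0.13 / 0.001433 = 1080 d
  layer 3 (medium sand): t_3 = 13.7 × 0.24 / 0.001433 = 2295 d
Total t = Σ t_i = 3710 days = 10.16 years.

10.2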